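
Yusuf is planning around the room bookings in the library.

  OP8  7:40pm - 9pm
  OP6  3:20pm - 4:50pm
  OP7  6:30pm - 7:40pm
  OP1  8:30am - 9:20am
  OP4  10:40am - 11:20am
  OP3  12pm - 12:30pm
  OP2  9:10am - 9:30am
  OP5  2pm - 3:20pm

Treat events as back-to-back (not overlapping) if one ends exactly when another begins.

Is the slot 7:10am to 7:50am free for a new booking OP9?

Yes — the slot is free

OP1: starts 8:30am at or after OP9 ends 7:50am → clear.
OP2: starts 9:10am at or after OP9 ends 7:50am → clear.
OP4: starts 10:40am at or after OP9 ends 7:50am → clear.
OP3: starts 12pm at or after OP9 ends 7:50am → clear.
OP5: starts 2pm at or after OP9 ends 7:50am → clear.
OP6: starts 3:20pm at or after OP9 ends 7:50am → clear.
OP7: starts 6:30pm at or after OP9 ends 7:50am → clear.
OP8: starts 7:40pm at or after OP9 ends 7:50am → clear.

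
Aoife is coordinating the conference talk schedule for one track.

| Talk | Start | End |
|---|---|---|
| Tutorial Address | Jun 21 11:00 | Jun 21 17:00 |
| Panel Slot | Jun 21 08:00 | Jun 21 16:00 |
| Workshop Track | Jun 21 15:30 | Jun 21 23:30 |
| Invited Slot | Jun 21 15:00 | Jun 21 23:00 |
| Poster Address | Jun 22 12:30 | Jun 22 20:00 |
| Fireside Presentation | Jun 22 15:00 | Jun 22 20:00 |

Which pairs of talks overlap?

Sorted by start: Panel Slot, Tutorial Address, Invited Slot, Workshop Track, Poster Address, Fireside Presentation.
Tutorial Address starts before Panel Slot ends → Panel Slot and Tutorial Address overlap.
Invited Slot starts before Panel Slot ends → Panel Slot and Invited Slot overlap.
Workshop Track starts before Panel Slot ends → Panel Slot and Workshop Track overlap.
Poster Address starts after Panel Slot ends, so Panel Slot has no further overlaps.
Invited Slot starts before Tutorial Address ends → Tutorial Address and Invited Slot overlap.
Workshop Track starts before Tutorial Address ends → Tutorial Address and Workshop Track overlap.
Poster Address starts after Tutorial Address ends, so Tutorial Address has no further overlaps.
Workshop Track starts before Invited Slot ends → Invited Slot and Workshop Track overlap.
Poster Address starts after Invited Slot ends, so Invited Slot has no further overlaps.
Poster Address starts after Workshop Track ends, so Workshop Track has no further overlaps.
Fireside Presentation starts before Poster Address ends → Poster Address and Fireside Presentation overlap.

Fireside Presentation & Poster Address, Invited Slot & Panel Slot, Invited Slot & Tutorial Address, Invited Slot & Workshop Track, Panel Slot & Tutorial Address, Panel Slot & Workshop Track, Tutorial Address & Workshop Track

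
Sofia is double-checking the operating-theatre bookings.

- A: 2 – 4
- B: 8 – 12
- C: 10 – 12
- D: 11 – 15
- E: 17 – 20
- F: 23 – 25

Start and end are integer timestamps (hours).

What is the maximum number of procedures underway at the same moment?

3

Sort all start/end points and keep a running count:
2 start A → 1
4 end A → 0
8 start B → 1
10 start C → 2
11 start D → 3
12 end B → 2
12 end C → 1
15 end D → 0
17 start E → 1
20 end E → 0
23 start F → 1
25 end F → 0
Peak is 3, at 11 (B, C, D).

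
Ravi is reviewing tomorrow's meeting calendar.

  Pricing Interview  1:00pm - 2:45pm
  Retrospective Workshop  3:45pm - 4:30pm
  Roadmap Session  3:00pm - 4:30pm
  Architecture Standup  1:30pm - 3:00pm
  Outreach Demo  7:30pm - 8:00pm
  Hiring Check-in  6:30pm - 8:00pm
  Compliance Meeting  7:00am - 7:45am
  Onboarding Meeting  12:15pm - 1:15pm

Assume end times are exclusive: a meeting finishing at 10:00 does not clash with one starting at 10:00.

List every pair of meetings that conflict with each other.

Architecture Standup & Pricing Interview, Hiring Check-in & Outreach Demo, Onboarding Meeting & Pricing Interview, Retrospective Workshop & Roadmap Session

Two intervals overlap when each starts before the other ends.
Sorted by start: Compliance Meeting, Onboarding Meeting, Pricing Interview, Architecture Standup, Roadmap Session, Retrospective Workshop, Hiring Check-in, Outreach Demo.
Onboarding Meeting starts after Compliance Meeting ends, so nothing later overlaps Compliance Meeting either.
Pricing Interview starts before Onboarding Meeting ends → Onboarding Meeting and Pricing Interview overlap.
Architecture Standup starts after Onboarding Meeting ends, so nothing later overlaps Onboarding Meeting either.
Architecture Standup starts before Pricing Interview ends → Pricing Interview and Architecture Standup overlap.
Roadmap Session starts after Pricing Interview ends, so nothing later overlaps Pricing Interview either.
Roadmap Session starts exactly when Architecture Standup ends (back-to-back, no overlap), so nothing later overlaps Architecture Standup either.
Retrospective Workshop starts before Roadmap Session ends → Roadmap Session and Retrospective Workshop overlap.
Hiring Check-in starts after Roadmap Session ends, so nothing later overlaps Roadmap Session either.
Hiring Check-in starts after Retrospective Workshop ends, so nothing later overlaps Retrospective Workshop either.
Outreach Demo starts before Hiring Check-in ends → Hiring Check-in and Outreach Demo overlap.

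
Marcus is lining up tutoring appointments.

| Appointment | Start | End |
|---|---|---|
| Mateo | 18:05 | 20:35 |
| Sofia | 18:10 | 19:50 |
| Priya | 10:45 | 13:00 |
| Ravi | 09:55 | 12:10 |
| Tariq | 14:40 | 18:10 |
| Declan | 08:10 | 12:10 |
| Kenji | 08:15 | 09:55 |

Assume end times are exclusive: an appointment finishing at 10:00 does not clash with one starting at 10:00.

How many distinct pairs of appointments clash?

Sorted by start: Declan, Kenji, Ravi, Priya, Tariq, Mateo, Sofia.
Kenji starts before Declan ends → Declan and Kenji overlap.
Ravi starts before Declan ends → Declan and Ravi overlap.
Priya starts before Declan ends → Declan and Priya overlap.
Tariq starts after Declan ends, so nothing later overlaps Declan either.
Ravi starts exactly when Kenji ends (back-to-back, no overlap), so nothing later overlaps Kenji either.
Priya starts before Ravi ends → Ravi and Priya overlap.
Tariq starts after Ravi ends, so nothing later overlaps Ravi either.
Tariq starts after Priya ends, so nothing later overlaps Priya either.
Mateo starts before Tariq ends → Tariq and Mateo overlap.
Sofia starts exactly when Tariq ends (back-to-back, no overlap).
Sofia starts before Mateo ends → Mateo and Sofia overlap.
Overlapping pairs: Declan & Kenji, Declan & Priya, Declan & Ravi, Mateo & Sofia, Mateo & Tariq, Priya & Ravi — 6 in total.

6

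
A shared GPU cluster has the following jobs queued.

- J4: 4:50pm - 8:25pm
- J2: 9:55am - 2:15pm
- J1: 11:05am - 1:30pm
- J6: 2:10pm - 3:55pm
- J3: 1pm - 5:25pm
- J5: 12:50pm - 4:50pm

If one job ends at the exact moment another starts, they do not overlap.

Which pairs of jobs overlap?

J1 & J2, J1 & J3, J1 & J5, J2 & J3, J2 & J5, J2 & J6, J3 & J4, J3 & J5, J3 & J6, J5 & J6

Two intervals overlap when each starts before the other ends.
Sorted by start: J2, J1, J5, J3, J6, J4.
J1 starts before J2 ends → J2 and J1 overlap.
J5 starts before J2 ends → J2 and J5 overlap.
J3 starts before J2 ends → J2 and J3 overlap.
J6 starts before J2 ends → J2 and J6 overlap.
J4 starts after J2 ends.
J5 starts before J1 ends → J1 and J5 overlap.
J3 starts before J1 ends → J1 and J3 overlap.
J6 starts after J1 ends, so nothing later overlaps J1 either.
J3 starts before J5 ends → J5 and J3 overlap.
J6 starts before J5 ends → J5 and J6 overlap.
J4 starts exactly when J5 ends (back-to-back, no overlap).
J6 starts before J3 ends → J3 and J6 overlap.
J4 starts before J3 ends → J3 and J4 overlap.
J4 starts after J6 ends.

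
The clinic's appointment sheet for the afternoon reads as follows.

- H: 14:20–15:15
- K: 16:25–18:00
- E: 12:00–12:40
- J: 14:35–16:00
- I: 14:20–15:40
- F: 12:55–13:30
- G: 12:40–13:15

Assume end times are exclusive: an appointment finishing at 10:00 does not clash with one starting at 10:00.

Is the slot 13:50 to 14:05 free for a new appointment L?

E: ends 12:40 at or before L starts 13:50 → clear.
G: ends 13:15 at or before L starts 13:50 → clear.
F: ends 13:30 at or before L starts 13:50 → clear.
H: starts 14:20 at or after L ends 14:05 → clear.
I: starts 14:20 at or after L ends 14:05 → clear.
J: starts 14:35 at or after L ends 14:05 → clear.
K: starts 16:25 at or after L ends 14:05 → clear.

Yes — the slot is free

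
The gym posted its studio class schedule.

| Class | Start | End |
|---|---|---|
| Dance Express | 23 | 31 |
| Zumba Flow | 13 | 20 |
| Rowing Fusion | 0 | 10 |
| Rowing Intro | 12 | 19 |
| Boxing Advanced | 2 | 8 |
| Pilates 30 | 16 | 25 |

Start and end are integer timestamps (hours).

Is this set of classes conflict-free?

No

Sorted by start: Rowing Fusion, Boxing Advanced, Rowing Intro, Zumba Flow, Pilates 30, Dance Express.
Boxing Advanced starts before Rowing Fusion ends → Rowing Fusion and Boxing Advanced overlap.
That's a conflict, so the schedule is not conflict-free.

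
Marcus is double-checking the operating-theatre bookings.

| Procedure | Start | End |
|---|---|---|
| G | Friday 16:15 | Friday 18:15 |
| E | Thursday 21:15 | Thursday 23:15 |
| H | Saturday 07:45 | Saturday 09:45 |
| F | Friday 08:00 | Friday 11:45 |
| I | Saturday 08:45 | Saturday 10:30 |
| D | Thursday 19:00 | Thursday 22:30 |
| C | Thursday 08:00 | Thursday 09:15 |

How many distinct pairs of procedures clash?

Check each pair: they overlap iff neither finishes before the other starts.
Sorted by start: C, D, E, F, G, H, I.
D starts after C ends; C is clear from here.
E starts before D ends → D and E overlap.
F starts after D ends; D is clear from here.
F starts after E ends; E is clear from here.
G starts after F ends; F is clear from here.
H starts after G ends; G is clear from here.
I starts before H ends → H and I overlap.
Overlapping pairs: D & E, H & I — 2 in total.

2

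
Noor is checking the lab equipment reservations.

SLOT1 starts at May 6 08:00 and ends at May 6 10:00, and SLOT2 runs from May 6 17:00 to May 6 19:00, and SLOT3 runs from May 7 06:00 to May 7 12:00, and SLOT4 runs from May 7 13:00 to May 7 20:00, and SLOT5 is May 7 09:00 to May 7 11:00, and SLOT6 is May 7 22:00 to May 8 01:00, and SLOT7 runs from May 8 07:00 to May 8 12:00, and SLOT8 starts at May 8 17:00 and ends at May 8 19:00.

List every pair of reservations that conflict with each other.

Two intervals overlap when each starts before the other ends.
Sorted by start: SLOT1, SLOT2, SLOT3, SLOT5, SLOT4, SLOT6, SLOT7, SLOT8.
SLOT2 starts after SLOT1 ends, so nothing later overlaps SLOT1 either.
SLOT3 starts after SLOT2 ends, so nothing later overlaps SLOT2 either.
SLOT5 starts before SLOT3 ends → SLOT3 and SLOT5 overlap.
SLOT4 starts after SLOT3 ends, so nothing later overlaps SLOT3 either.
SLOT4 starts after SLOT5 ends, so nothing later overlaps SLOT5 either.
SLOT6 starts after SLOT4 ends, so nothing later overlaps SLOT4 either.
SLOT7 starts after SLOT6 ends, so nothing later overlaps SLOT6 either.
SLOT8 starts after SLOT7 ends.

SLOT3 & SLOT5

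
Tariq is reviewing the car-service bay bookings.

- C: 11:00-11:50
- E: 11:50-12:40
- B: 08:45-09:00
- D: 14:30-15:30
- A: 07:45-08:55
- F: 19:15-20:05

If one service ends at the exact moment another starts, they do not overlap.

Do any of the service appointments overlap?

Two intervals overlap when each starts before the other ends.
Sorted by start: A, B, C, E, D, F.
B starts before A ends → A and B overlap.
That's a conflict, so the schedule is not conflict-free.

Yes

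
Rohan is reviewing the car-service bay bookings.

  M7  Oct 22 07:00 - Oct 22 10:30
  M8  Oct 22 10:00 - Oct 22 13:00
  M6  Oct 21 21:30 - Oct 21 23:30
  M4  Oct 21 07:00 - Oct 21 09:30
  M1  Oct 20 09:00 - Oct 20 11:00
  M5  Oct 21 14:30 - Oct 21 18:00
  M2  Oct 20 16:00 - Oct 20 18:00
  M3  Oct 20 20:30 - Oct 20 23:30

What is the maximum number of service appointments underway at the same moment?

2

Walk through starts and ends in time order (an end at T is processed before a start at T):
Oct 20 09:00 start M1 → 1
Oct 20 11:00 end M1 → 0
Oct 20 16:00 start M2 → 1
Oct 20 18:00 end M2 → 0
Oct 20 20:30 start M3 → 1
Oct 20 23:30 end M3 → 0
Oct 21 07:00 start M4 → 1
Oct 21 09:30 end M4 → 0
Oct 21 14:30 start M5 → 1
Oct 21 18:00 end M5 → 0
Oct 21 21:30 start M6 → 1
Oct 21 23:30 end M6 → 0
Oct 22 07:00 start M7 → 1
Oct 22 10:00 start M8 → 2
Oct 22 10:30 end M7 → 1
Oct 22 13:00 end M8 → 0
Peak is 2, at Oct 22 10:00 (M7, M8).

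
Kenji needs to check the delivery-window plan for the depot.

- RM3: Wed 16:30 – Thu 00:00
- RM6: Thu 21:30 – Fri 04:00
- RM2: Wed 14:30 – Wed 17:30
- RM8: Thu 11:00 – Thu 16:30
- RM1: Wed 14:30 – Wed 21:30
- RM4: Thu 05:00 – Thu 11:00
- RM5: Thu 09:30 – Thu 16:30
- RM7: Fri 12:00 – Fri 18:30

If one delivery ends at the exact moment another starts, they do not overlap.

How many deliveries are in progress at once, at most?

3

Sweep the timeline, counting +1 at each start and −1 at each end (ends before starts at a tie):
Wed 14:30 start RM1 → 1
Wed 14:30 start RM2 → 2
Wed 16:30 start RM3 → 3
Wed 17:30 end RM2 → 2
Wed 21:30 end RM1 → 1
Thu 00:00 end RM3 → 0
Thu 05:00 start RM4 → 1
Thu 09:30 start RM5 → 2
Thu 11:00 end RM4 → 1
Thu 11:00 start RM8 → 2
Thu 16:30 end RM5 → 1
Thu 16:30 end RM8 → 0
Thu 21:30 start RM6 → 1
Fri 04:00 end RM6 → 0
Fri 12:00 start RM7 → 1
Fri 18:30 end RM7 → 0
Peak is 3, at Wed 16:30 (RM1, RM2, RM3).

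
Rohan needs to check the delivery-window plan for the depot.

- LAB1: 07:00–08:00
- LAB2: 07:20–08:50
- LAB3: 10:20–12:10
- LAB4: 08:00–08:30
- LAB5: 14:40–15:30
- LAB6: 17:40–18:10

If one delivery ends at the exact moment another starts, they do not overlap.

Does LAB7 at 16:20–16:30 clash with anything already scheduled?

No — it doesn't clash with anything

LAB1: ends 08:00 at or before LAB7 starts 16:20 → clear.
LAB2: ends 08:50 at or before LAB7 starts 16:20 → clear.
LAB4: ends 08:30 at or before LAB7 starts 16:20 → clear.
LAB3: ends 12:10 at or before LAB7 starts 16:20 → clear.
LAB5: ends 15:30 at or before LAB7 starts 16:20 → clear.
LAB6: starts 17:40 at or after LAB7 ends 16:30 → clear.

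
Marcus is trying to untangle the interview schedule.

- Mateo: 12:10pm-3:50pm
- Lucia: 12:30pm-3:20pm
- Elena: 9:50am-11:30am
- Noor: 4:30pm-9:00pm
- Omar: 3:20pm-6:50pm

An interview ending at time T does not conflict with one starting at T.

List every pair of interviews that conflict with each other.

Lucia & Mateo, Mateo & Omar, Noor & Omar

Sorted by start: Elena, Mateo, Lucia, Omar, Noor.
Mateo starts after Elena ends, so Elena has no further overlaps.
Lucia starts before Mateo ends → Mateo and Lucia overlap.
Omar starts before Mateo ends → Mateo and Omar overlap.
Noor starts after Mateo ends.
Omar starts exactly when Lucia ends (back-to-back, no overlap), so Lucia has no further overlaps.
Noor starts before Omar ends → Omar and Noor overlap.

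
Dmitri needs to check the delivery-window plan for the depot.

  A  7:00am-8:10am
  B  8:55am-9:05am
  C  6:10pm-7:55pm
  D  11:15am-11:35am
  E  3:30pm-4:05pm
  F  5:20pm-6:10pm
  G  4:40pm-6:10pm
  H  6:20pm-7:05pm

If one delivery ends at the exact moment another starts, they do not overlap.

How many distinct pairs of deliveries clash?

2

Two intervals overlap when each starts before the other ends.
Sorted by start: A, B, D, E, G, F, C, H.
B starts after A ends, so nothing later overlaps A either.
D starts after B ends, so nothing later overlaps B either.
E starts after D ends, so nothing later overlaps D either.
G starts after E ends, so nothing later overlaps E either.
F starts before G ends → G and F overlap.
C starts exactly when G ends (back-to-back, no overlap), so nothing later overlaps G either.
C starts exactly when F ends (back-to-back, no overlap), so nothing later overlaps F either.
H starts before C ends → C and H overlap.
Overlapping pairs: C & H, F & G — 2 in total.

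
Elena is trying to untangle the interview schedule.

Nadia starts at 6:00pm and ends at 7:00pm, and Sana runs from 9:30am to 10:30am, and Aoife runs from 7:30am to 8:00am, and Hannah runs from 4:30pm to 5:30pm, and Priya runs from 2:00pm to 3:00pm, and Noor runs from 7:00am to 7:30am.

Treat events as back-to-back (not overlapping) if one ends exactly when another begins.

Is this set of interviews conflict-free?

Sorted by start: Noor, Aoife, Sana, Priya, Hannah, Nadia.
Aoife starts exactly when Noor ends (back-to-back, no overlap) — done with Noor.
Sana starts after Aoife ends — done with Aoife.
Priya starts after Sana ends — done with Sana.
Hannah starts after Priya ends — done with Priya.
Nadia starts after Hannah ends.
Every pair is clear; the schedule has no overlaps.

Yes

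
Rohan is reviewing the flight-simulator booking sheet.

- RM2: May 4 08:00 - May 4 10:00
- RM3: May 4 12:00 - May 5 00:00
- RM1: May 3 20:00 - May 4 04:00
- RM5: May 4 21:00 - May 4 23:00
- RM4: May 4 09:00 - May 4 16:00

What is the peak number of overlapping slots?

Sort all start/end points and keep a running count:
May 3 20:00 start RM1 → 1
May 4 04:00 end RM1 → 0
May 4 08:00 start RM2 → 1
May 4 09:00 start RM4 → 2
May 4 10:00 end RM2 → 1
May 4 12:00 start RM3 → 2
May 4 16:00 end RM4 → 1
May 4 21:00 start RM5 → 2
May 4 23:00 end RM5 → 1
May 5 00:00 end RM3 → 0
Peak is 2, at May 4 09:00 (RM2, RM4).

2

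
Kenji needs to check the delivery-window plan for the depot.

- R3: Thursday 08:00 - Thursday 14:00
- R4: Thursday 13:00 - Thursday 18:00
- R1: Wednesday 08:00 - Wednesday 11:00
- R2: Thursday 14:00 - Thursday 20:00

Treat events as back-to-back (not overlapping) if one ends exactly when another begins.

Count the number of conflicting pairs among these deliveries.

Sorted by start: R1, R3, R4, R2.
R3 starts after R1 ends; R1 is clear from here.
R4 starts before R3 ends → R3 and R4 overlap.
R2 starts exactly when R3 ends (back-to-back, no overlap).
R2 starts before R4 ends → R4 and R2 overlap.
Overlapping pairs: R2 & R4, R3 & R4 — 2 in total.

2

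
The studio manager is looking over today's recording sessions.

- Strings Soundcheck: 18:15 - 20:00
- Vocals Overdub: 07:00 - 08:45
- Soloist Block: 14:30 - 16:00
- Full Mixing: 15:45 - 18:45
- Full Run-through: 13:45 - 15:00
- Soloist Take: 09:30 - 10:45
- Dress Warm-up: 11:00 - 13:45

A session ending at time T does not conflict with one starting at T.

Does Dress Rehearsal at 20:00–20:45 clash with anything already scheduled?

No — it doesn't clash with anything

Vocals Overdub: ends 08:45 at or before Dress Rehearsal starts 20:00 → clear.
Soloist Take: ends 10:45 at or before Dress Rehearsal starts 20:00 → clear.
Dress Warm-up: ends 13:45 at or before Dress Rehearsal starts 20:00 → clear.
Full Run-through: ends 15:00 at or before Dress Rehearsal starts 20:00 → clear.
Soloist Block: ends 16:00 at or before Dress Rehearsal starts 20:00 → clear.
Full Mixing: ends 18:45 at or before Dress Rehearsal starts 20:00 → clear.
Strings Soundcheck: ends 20:00 at or before Dress Rehearsal starts 20:00 → clear.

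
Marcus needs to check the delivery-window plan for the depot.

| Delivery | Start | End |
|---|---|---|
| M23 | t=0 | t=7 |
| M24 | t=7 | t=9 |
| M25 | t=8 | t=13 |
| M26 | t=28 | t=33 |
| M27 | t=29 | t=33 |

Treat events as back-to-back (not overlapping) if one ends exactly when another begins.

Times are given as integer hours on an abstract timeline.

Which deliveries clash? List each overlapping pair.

M24 & M25, M26 & M27

Check each pair: they overlap iff neither finishes before the other starts.
Sorted by start: M23, M24, M25, M26, M27.
M24 starts exactly when M23 ends (back-to-back, no overlap), so nothing later overlaps M23 either.
M25 starts before M24 ends → M24 and M25 overlap.
M26 starts after M24 ends, so nothing later overlaps M24 either.
M26 starts after M25 ends, so nothing later overlaps M25 either.
M27 starts before M26 ends → M26 and M27 overlap.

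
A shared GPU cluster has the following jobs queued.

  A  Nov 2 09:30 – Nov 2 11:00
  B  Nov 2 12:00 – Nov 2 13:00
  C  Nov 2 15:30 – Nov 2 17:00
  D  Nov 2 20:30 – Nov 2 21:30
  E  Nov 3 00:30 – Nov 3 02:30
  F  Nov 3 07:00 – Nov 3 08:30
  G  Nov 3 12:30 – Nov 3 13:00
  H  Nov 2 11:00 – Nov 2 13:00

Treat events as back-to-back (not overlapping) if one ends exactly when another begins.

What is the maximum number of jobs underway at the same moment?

Sweep the timeline, counting +1 at each start and −1 at each end (ends before starts at a tie):
Nov 2 09:30 start A → 1
Nov 2 11:00 end A → 0
Nov 2 11:00 start H → 1
Nov 2 12:00 start B → 2
Nov 2 13:00 end B → 1
Nov 2 13:00 end H → 0
Nov 2 15:30 start C → 1
Nov 2 17:00 end C → 0
Nov 2 20:30 start D → 1
Nov 2 21:30 end D → 0
Nov 3 00:30 start E → 1
Nov 3 02:30 end E → 0
Nov 3 07:00 start F → 1
Nov 3 08:30 end F → 0
Nov 3 12:30 start G → 1
Nov 3 13:00 end G → 0
Peak is 2, at Nov 2 12:00 (B, H).

2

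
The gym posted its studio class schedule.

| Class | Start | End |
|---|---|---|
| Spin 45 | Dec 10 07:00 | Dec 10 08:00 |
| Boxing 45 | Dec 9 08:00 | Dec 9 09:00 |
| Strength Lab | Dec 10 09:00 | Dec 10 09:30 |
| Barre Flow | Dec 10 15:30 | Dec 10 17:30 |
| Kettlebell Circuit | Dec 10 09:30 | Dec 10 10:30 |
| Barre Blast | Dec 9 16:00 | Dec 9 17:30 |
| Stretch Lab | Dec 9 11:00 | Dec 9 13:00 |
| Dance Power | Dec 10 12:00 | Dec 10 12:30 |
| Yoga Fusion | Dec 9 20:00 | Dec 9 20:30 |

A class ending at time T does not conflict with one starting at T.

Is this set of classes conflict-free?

Two intervals overlap when each starts before the other ends.
Sorted by start: Boxing 45, Stretch Lab, Barre Blast, Yoga Fusion, Spin 45, Strength Lab, Kettlebell Circuit, Dance Power, Barre Flow.
Stretch Lab starts after Boxing 45 ends, so nothing later overlaps Boxing 45 either.
Barre Blast starts after Stretch Lab ends, so nothing later overlaps Stretch Lab either.
Yoga Fusion starts after Barre Blast ends, so nothing later overlaps Barre Blast either.
Spin 45 starts after Yoga Fusion ends, so nothing later overlaps Yoga Fusion either.
Strength Lab starts after Spin 45 ends, so nothing later overlaps Spin 45 either.
Kettlebell Circuit starts exactly when Strength Lab ends (back-to-back, no overlap), so nothing later overlaps Strength Lab either.
Dance Power starts after Kettlebell Circuit ends, so nothing later overlaps Kettlebell Circuit either.
Barre Flow starts after Dance Power ends.
Every pair is clear; the schedule has no overlaps.

Yes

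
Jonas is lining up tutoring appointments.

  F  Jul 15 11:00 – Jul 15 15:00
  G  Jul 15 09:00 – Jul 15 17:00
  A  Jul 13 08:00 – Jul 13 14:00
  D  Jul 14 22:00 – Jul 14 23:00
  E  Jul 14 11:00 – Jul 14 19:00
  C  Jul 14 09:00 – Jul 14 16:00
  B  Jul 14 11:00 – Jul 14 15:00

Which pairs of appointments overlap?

B & C, B & E, C & E, F & G

Check each pair: they overlap iff neither finishes before the other starts.
Sorted by start: A, C, B, E, D, G, F.
C starts after A ends, so A has no further overlaps.
B starts before C ends → C and B overlap.
E starts before C ends → C and E overlap.
D starts after C ends, so C has no further overlaps.
E starts before B ends → B and E overlap.
D starts after B ends, so B has no further overlaps.
D starts after E ends, so E has no further overlaps.
G starts after D ends, so D has no further overlaps.
F starts before G ends → G and F overlap.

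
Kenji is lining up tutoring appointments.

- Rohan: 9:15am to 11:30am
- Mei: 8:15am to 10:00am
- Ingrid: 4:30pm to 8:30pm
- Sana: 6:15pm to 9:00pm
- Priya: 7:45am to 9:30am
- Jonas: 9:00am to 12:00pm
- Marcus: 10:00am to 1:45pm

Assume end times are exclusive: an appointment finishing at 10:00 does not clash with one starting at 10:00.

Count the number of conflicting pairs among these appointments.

Two intervals overlap when each starts before the other ends.
Sorted by start: Priya, Mei, Jonas, Rohan, Marcus, Ingrid, Sana.
Mei starts before Priya ends → Priya and Mei overlap.
Jonas starts before Priya ends → Priya and Jonas overlap.
Rohan starts before Priya ends → Priya and Rohan overlap.
Marcus starts after Priya ends, so nothing later overlaps Priya either.
Jonas starts before Mei ends → Mei and Jonas overlap.
Rohan starts before Mei ends → Mei and Rohan overlap.
Marcus starts exactly when Mei ends (back-to-back, no overlap), so nothing later overlaps Mei either.
Rohan starts before Jonas ends → Jonas and Rohan overlap.
Marcus starts before Jonas ends → Jonas and Marcus overlap.
Ingrid starts after Jonas ends, so nothing later overlaps Jonas either.
Marcus starts before Rohan ends → Rohan and Marcus overlap.
Ingrid starts after Rohan ends, so nothing later overlaps Rohan either.
Ingrid starts after Marcus ends, so nothing later overlaps Marcus either.
Sana starts before Ingrid ends → Ingrid and Sana overlap.
Overlapping pairs: Ingrid & Sana, Jonas & Marcus, Jonas & Mei, Jonas & Priya, Jonas & Rohan, Marcus & Rohan, Mei & Priya, Mei & Rohan, Priya & Rohan — 9 in total.

9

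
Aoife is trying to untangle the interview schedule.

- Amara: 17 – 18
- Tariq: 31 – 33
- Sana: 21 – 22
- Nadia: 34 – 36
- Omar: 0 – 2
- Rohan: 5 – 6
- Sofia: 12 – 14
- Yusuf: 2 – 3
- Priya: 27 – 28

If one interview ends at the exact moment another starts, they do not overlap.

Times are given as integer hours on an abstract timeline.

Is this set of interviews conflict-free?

Sorted by start: Omar, Yusuf, Rohan, Sofia, Amara, Sana, Priya, Tariq, Nadia.
Yusuf starts exactly when Omar ends (back-to-back, no overlap), so nothing later overlaps Omar either.
Rohan starts after Yusuf ends, so nothing later overlaps Yusuf either.
Sofia starts after Rohan ends, so nothing later overlaps Rohan either.
Amara starts after Sofia ends, so nothing later overlaps Sofia either.
Sana starts after Amara ends, so nothing later overlaps Amara either.
Priya starts after Sana ends, so nothing later overlaps Sana either.
Tariq starts after Priya ends, so nothing later overlaps Priya either.
Nadia starts after Tariq ends.
Every pair is clear; the schedule has no overlaps.

Yes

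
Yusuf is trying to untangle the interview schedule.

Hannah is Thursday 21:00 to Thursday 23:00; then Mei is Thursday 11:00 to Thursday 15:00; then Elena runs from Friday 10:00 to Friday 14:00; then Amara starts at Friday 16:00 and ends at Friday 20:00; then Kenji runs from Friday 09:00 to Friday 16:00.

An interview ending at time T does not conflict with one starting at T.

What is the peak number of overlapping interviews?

Sort all start/end points and keep a running count:
Thursday 11:00 start Mei → 1
Thursday 15:00 end Mei → 0
Thursday 21:00 start Hannah → 1
Thursday 23:00 end Hannah → 0
Friday 09:00 start Kenji → 1
Friday 10:00 start Elena → 2
Friday 14:00 end Elena → 1
Friday 16:00 end Kenji → 0
Friday 16:00 start Amara → 1
Friday 20:00 end Amara → 0
Peak is 2, at Friday 10:00 (Elena, Kenji).

2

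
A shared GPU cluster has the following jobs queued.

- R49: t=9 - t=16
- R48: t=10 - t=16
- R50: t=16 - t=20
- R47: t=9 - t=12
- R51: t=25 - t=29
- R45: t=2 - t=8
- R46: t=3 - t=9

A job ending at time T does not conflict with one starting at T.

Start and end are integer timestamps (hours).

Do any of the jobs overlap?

Yes

Sorted by start: R45, R46, R47, R49, R48, R50, R51.
R46 starts before R45 ends → R45 and R46 overlap.
That's a conflict, so the schedule is not conflict-free.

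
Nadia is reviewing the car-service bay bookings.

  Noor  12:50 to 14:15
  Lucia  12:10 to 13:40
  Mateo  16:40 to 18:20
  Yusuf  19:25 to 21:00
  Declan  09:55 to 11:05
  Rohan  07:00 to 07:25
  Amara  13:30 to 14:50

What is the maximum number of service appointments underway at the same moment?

3

Sort all start/end points and keep a running count:
07:00 start Rohan → 1
07:25 end Rohan → 0
09:55 start Declan → 1
11:05 end Declan → 0
12:10 start Lucia → 1
12:50 start Noor → 2
13:30 start Amara → 3
13:40 end Lucia → 2
14:15 end Noor → 1
14:50 end Amara → 0
16:40 start Mateo → 1
18:20 end Mateo → 0
19:25 start Yusuf → 1
21:00 end Yusuf → 0
Peak is 3, at 13:30 (Amara, Lucia, Noor).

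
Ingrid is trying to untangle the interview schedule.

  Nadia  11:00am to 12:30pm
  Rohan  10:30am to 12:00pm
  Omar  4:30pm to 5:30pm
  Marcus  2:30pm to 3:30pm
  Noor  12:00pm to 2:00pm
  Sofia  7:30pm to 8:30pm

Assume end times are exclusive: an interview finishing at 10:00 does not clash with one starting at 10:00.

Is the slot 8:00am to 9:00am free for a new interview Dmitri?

Yes — the slot is free

Rohan: starts 10:30am at or after Dmitri ends 9:00am → clear.
Nadia: starts 11:00am at or after Dmitri ends 9:00am → clear.
Noor: starts 12:00pm at or after Dmitri ends 9:00am → clear.
Marcus: starts 2:30pm at or after Dmitri ends 9:00am → clear.
Omar: starts 4:30pm at or after Dmitri ends 9:00am → clear.
Sofia: starts 7:30pm at or after Dmitri ends 9:00am → clear.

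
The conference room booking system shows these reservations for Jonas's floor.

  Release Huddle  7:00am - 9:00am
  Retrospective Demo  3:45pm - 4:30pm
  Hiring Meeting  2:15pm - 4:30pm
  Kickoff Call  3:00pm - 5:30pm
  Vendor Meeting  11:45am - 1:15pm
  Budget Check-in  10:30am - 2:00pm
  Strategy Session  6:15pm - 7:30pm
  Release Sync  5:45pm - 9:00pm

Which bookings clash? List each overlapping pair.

Budget Check-in & Vendor Meeting, Hiring Meeting & Kickoff Call, Hiring Meeting & Retrospective Demo, Kickoff Call & Retrospective Demo, Release Sync & Strategy Session

Two intervals overlap when each starts before the other ends.
Sorted by start: Release Huddle, Budget Check-in, Vendor Meeting, Hiring Meeting, Kickoff Call, Retrospective Demo, Release Sync, Strategy Session.
Budget Check-in starts after Release Huddle ends, so nothing later overlaps Release Huddle either.
Vendor Meeting starts before Budget Check-in ends → Budget Check-in and Vendor Meeting overlap.
Hiring Meeting starts after Budget Check-in ends, so nothing later overlaps Budget Check-in either.
Hiring Meeting starts after Vendor Meeting ends, so nothing later overlaps Vendor Meeting either.
Kickoff Call starts before Hiring Meeting ends → Hiring Meeting and Kickoff Call overlap.
Retrospective Demo starts before Hiring Meeting ends → Hiring Meeting and Retrospective Demo overlap.
Release Sync starts after Hiring Meeting ends, so nothing later overlaps Hiring Meeting either.
Retrospective Demo starts before Kickoff Call ends → Kickoff Call and Retrospective Demo overlap.
Release Sync starts after Kickoff Call ends, so nothing later overlaps Kickoff Call either.
Release Sync starts after Retrospective Demo ends, so nothing later overlaps Retrospective Demo either.
Strategy Session starts before Release Sync ends → Release Sync and Strategy Session overlap.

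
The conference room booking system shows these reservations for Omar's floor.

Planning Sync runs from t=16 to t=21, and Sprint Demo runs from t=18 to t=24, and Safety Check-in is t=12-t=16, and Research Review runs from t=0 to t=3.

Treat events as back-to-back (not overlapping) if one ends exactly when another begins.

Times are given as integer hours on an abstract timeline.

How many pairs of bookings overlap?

Two intervals overlap when each starts before the other ends.
Sorted by start: Research Review, Safety Check-in, Planning Sync, Sprint Demo.
Safety Check-in starts after Research Review ends, so Research Review has no further overlaps.
Planning Sync starts exactly when Safety Check-in ends (back-to-back, no overlap), so Safety Check-in has no further overlaps.
Sprint Demo starts before Planning Sync ends → Planning Sync and Sprint Demo overlap.
Overlapping pairs: Planning Sync & Sprint Demo — 1 in total.

1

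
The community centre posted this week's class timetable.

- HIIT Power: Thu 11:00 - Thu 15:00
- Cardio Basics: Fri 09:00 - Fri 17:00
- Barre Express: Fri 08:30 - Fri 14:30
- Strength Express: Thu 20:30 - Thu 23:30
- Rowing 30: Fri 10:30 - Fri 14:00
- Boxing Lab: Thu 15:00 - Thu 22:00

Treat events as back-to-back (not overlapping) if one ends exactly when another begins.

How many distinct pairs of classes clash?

4

Sorted by start: HIIT Power, Boxing Lab, Strength Express, Barre Express, Cardio Basics, Rowing 30.
Boxing Lab starts exactly when HIIT Power ends (back-to-back, no overlap), so HIIT Power has no further overlaps.
Strength Express starts before Boxing Lab ends → Boxing Lab and Strength Express overlap.
Barre Express starts after Boxing Lab ends, so Boxing Lab has no further overlaps.
Barre Express starts after Strength Express ends, so Strength Express has no further overlaps.
Cardio Basics starts before Barre Express ends → Barre Express and Cardio Basics overlap.
Rowing 30 starts before Barre Express ends → Barre Express and Rowing 30 overlap.
Rowing 30 starts before Cardio Basics ends → Cardio Basics and Rowing 30 overlap.
Overlapping pairs: Barre Express & Cardio Basics, Barre Express & Rowing 30, Boxing Lab & Strength Express, Cardio Basics & Rowing 30 — 4 in total.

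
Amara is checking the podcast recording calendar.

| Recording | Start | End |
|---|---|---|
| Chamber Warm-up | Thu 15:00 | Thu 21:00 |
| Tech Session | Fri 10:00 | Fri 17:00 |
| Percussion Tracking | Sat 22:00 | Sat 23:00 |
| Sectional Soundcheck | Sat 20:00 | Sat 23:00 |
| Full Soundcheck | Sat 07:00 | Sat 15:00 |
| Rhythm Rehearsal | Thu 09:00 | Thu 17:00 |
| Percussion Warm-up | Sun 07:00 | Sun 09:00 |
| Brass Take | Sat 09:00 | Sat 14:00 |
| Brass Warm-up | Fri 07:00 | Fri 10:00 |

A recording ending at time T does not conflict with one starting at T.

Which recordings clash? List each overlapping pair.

Two intervals overlap when each starts before the other ends.
Sorted by start: Rhythm Rehearsal, Chamber Warm-up, Brass Warm-up, Tech Session, Full Soundcheck, Brass Take, Sectional Soundcheck, Percussion Tracking, Percussion Warm-up.
Chamber Warm-up starts before Rhythm Rehearsal ends → Rhythm Rehearsal and Chamber Warm-up overlap.
Brass Warm-up starts after Rhythm Rehearsal ends; Rhythm Rehearsal is clear from here.
Brass Warm-up starts after Chamber Warm-up ends; Chamber Warm-up is clear from here.
Tech Session starts exactly when Brass Warm-up ends (back-to-back, no overlap); Brass Warm-up is clear from here.
Full Soundcheck starts after Tech Session ends; Tech Session is clear from here.
Brass Take starts before Full Soundcheck ends → Full Soundcheck and Brass Take overlap.
Sectional Soundcheck starts after Full Soundcheck ends; Full Soundcheck is clear from here.
Sectional Soundcheck starts after Brass Take ends; Brass Take is clear from here.
Percussion Tracking starts before Sectional Soundcheck ends → Sectional Soundcheck and Percussion Tracking overlap.
Percussion Warm-up starts after Sectional Soundcheck ends.
Percussion Warm-up starts after Percussion Tracking ends.

Brass Take & Full Soundcheck, Chamber Warm-up & Rhythm Rehearsal, Percussion Tracking & Sectional Soundcheck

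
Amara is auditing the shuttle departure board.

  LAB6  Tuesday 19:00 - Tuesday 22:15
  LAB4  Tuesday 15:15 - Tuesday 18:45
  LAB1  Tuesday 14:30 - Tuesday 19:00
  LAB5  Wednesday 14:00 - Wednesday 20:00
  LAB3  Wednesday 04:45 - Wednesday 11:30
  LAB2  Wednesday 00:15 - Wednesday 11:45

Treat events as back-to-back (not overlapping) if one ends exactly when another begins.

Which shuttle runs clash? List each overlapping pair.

Sorted by start: LAB1, LAB4, LAB6, LAB2, LAB3, LAB5.
LAB4 starts before LAB1 ends → LAB1 and LAB4 overlap.
LAB6 starts exactly when LAB1 ends (back-to-back, no overlap), so nothing later overlaps LAB1 either.
LAB6 starts after LAB4 ends, so nothing later overlaps LAB4 either.
LAB2 starts after LAB6 ends, so nothing later overlaps LAB6 either.
LAB3 starts before LAB2 ends → LAB2 and LAB3 overlap.
LAB5 starts after LAB2 ends.
LAB5 starts after LAB3 ends.

LAB1 & LAB4, LAB2 & LAB3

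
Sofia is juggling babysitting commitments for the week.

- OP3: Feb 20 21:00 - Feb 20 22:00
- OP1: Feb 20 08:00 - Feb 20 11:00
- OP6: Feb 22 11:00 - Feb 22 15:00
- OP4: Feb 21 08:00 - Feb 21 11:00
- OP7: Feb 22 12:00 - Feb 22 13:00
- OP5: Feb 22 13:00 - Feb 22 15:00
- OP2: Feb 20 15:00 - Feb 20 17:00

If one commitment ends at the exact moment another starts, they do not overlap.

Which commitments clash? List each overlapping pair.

Sorted by start: OP1, OP2, OP3, OP4, OP6, OP7, OP5.
OP2 starts after OP1 ends, so OP1 has no further overlaps.
OP3 starts after OP2 ends, so OP2 has no further overlaps.
OP4 starts after OP3 ends, so OP3 has no further overlaps.
OP6 starts after OP4 ends, so OP4 has no further overlaps.
OP7 starts before OP6 ends → OP6 and OP7 overlap.
OP5 starts before OP6 ends → OP6 and OP5 overlap.
OP5 starts exactly when OP7 ends (back-to-back, no overlap).

OP5 & OP6, OP6 & OP7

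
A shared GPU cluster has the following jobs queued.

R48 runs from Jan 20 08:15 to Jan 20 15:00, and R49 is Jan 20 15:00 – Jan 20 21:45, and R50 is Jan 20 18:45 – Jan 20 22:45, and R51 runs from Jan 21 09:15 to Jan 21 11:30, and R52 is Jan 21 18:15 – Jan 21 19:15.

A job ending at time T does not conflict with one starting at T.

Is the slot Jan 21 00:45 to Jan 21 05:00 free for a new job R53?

R48: ends Jan 20 15:00 at or before R53 starts Jan 21 00:45 → clear.
R49: ends Jan 20 21:45 at or before R53 starts Jan 21 00:45 → clear.
R50: ends Jan 20 22:45 at or before R53 starts Jan 21 00:45 → clear.
R51: starts Jan 21 09:15 at or after R53 ends Jan 21 05:00 → clear.
R52: starts Jan 21 18:15 at or after R53 ends Jan 21 05:00 → clear.

Yes — the slot is free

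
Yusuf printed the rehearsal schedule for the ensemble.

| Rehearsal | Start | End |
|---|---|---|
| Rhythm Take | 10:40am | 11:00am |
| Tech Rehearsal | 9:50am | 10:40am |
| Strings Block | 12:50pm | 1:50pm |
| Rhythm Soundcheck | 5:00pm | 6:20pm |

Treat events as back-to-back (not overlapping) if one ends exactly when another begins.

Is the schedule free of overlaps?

Yes

Sorted by start: Tech Rehearsal, Rhythm Take, Strings Block, Rhythm Soundcheck.
Rhythm Take starts exactly when Tech Rehearsal ends (back-to-back, no overlap), so Tech Rehearsal has no further overlaps.
Strings Block starts after Rhythm Take ends, so Rhythm Take has no further overlaps.
Rhythm Soundcheck starts after Strings Block ends.
Every pair is clear; the schedule has no overlaps.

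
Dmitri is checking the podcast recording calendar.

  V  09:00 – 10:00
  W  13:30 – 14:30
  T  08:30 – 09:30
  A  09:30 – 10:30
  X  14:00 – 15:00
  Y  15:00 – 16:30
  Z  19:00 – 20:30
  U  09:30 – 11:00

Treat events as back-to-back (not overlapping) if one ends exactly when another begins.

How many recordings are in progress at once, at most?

3

Sweep the timeline, counting +1 at each start and −1 at each end (ends before starts at a tie):
08:30 start T → 1
09:00 start V → 2
09:30 end T → 1
09:30 start A → 2
09:30 start U → 3
10:00 end V → 2
10:30 end A → 1
11:00 end U → 0
13:30 start W → 1
14:00 start X → 2
14:30 end W → 1
15:00 end X → 0
15:00 start Y → 1
16:30 end Y → 0
19:00 start Z → 1
20:30 end Z → 0
Peak is 3, at 09:30 (A, U, V).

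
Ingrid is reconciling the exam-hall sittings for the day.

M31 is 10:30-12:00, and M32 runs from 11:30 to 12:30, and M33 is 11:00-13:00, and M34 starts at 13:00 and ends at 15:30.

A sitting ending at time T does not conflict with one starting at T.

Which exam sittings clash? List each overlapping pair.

Two intervals overlap when each starts before the other ends.
Sorted by start: M31, M33, M32, M34.
M33 starts before M31 ends → M31 and M33 overlap.
M32 starts before M31 ends → M31 and M32 overlap.
M34 starts after M31 ends.
M32 starts before M33 ends → M33 and M32 overlap.
M34 starts exactly when M33 ends (back-to-back, no overlap).
M34 starts after M32 ends.

M31 & M32, M31 & M33, M32 & M33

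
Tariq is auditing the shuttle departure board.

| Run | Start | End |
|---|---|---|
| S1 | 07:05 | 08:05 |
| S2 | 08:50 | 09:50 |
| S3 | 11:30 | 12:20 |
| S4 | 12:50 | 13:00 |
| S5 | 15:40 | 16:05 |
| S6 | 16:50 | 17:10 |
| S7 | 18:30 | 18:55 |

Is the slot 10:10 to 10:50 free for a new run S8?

Yes — the slot is free

S1: ends 08:05 at or before S8 starts 10:10 → clear.
S2: ends 09:50 at or before S8 starts 10:10 → clear.
S3: starts 11:30 at or after S8 ends 10:50 → clear.
S4: starts 12:50 at or after S8 ends 10:50 → clear.
S5: starts 15:40 at or after S8 ends 10:50 → clear.
S6: starts 16:50 at or after S8 ends 10:50 → clear.
S7: starts 18:30 at or after S8 ends 10:50 → clear.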